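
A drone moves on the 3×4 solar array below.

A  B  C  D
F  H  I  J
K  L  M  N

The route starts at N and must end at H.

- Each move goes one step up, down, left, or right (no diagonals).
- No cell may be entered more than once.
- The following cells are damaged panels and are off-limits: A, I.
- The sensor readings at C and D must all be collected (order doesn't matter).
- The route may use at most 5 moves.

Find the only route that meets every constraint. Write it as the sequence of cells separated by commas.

The 5-move cap with required stops at C, D leaves no slack for detours.
Route from N: 2× up (reaching D), 2× left (reaching B), down to H — 5 moves in all.
Check: all required cells visited; 5 ≤ 5 moves.

N, J, D, C, B, H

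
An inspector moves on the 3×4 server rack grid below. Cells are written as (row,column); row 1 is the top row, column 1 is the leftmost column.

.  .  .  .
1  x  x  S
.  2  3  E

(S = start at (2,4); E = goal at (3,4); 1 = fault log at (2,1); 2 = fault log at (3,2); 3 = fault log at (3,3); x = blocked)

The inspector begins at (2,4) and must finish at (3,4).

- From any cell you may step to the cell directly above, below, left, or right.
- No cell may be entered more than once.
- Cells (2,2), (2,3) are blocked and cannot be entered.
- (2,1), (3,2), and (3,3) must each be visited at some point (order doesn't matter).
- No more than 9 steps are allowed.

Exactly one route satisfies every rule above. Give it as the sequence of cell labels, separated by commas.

Any route must reach (2,1), (3,2), and (3,3) and still end at (3,4) within 9 moves, so the order of the required stops is forced.
Route from (2,4): up 1 to (1,4), left 3 to (1,1), down 2 to (3,1), right 3 to (3,4) — 9 moves in all.
Check: all required cells visited; 9 ≤ 9 moves.

(2,4), (1,4), (1,3), (1,2), (1,1), (2,1), (3,1), (3,2), (3,3), (3,4)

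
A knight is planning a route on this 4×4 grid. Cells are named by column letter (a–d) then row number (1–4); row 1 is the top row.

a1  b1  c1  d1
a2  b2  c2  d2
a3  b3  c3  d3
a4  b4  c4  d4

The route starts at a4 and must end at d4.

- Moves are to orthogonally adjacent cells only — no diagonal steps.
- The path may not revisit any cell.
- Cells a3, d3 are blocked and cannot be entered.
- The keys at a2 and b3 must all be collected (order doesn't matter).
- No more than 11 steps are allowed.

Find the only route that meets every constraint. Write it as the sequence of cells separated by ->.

a4 -> b4 -> b3 -> b2 -> a2 -> a1 -> b1 -> c1 -> c2 -> c3 -> c4 -> d4

The budget equals the shortest possible length, so every move has to be on a shortest route through the required cells.
Route from a4: right to b4, 2× up (reaching b2), left to a2, up to a1, 2× right (reaching c1), 3× down (reaching c4), right to d4 — 11 moves in all.
Check: all required cells visited; 11 ≤ 11 moves.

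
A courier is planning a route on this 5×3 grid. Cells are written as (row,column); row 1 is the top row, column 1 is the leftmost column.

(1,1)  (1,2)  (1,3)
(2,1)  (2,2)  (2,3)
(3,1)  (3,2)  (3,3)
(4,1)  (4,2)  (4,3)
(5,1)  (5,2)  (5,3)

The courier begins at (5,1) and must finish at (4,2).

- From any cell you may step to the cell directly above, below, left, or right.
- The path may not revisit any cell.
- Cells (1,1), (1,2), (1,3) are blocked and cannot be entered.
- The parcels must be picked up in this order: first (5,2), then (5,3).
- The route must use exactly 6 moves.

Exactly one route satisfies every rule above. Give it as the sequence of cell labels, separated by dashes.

(5,1) - (5,2) - (5,3) - (4,3) - (3,3) - (3,2) - (4,2)

The waypoints must appear in the order (5,2), (5,3), with no cell reused.
Route from (5,1): right 2 to (5,3), up 2 to (3,3), left 1 to (3,2), down 1 to (4,2) — 6 moves in all.
Check: order respected ((5,2) at step 1, (5,3) at step 2); 6 moves as required.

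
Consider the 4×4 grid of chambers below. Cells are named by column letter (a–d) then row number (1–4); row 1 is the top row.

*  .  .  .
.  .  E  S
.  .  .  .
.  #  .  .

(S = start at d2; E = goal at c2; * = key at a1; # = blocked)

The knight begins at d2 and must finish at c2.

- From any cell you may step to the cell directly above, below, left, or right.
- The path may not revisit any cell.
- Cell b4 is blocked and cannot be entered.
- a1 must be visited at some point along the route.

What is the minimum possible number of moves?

Any route passes through a1 somewhere between d2 and c2. Summing Manhattan distances along the two legs (d2 → a1 → c2) gives a lower bound of 4 + 3 = 7 moves.
A route of 7 moves achieves this: d2 → d1 → c1 → b1 → a1 → a2 → b2 → c2.
Since 7 matches the lower bound, it is optimal.

7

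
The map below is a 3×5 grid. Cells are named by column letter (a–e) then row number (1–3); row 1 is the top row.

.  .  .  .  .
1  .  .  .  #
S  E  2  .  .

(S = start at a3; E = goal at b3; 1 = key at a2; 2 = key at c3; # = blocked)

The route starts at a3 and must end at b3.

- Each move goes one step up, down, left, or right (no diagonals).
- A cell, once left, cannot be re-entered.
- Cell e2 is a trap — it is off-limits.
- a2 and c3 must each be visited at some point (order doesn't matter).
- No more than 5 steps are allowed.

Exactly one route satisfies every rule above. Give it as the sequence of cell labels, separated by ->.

a3 -> a2 -> b2 -> c2 -> c3 -> b3

Any route must reach a2 and c3 and still end at b3 within 5 moves, so the order of the required stops is forced.
Route from a3: up 1 to a2, right 2 to c2, down 1 to c3, left 1 to b3 — 5 moves in all.
Check: all required cells visited; 5 ≤ 5 moves.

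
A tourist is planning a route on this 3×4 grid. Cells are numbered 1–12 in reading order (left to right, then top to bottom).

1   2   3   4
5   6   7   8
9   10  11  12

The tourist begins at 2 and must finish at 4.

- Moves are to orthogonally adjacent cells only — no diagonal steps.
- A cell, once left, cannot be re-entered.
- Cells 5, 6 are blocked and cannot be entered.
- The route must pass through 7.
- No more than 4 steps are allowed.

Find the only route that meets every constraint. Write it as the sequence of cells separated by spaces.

The budget equals the shortest possible length, so every move has to be on a shortest route through the required cells.
Route from 2: right 1 to 3, down 1 to 7, right 1 to 8, up 1 to 4 — 4 moves in all.
Check: all required cells visited; 4 ≤ 4 moves.

2 3 7 8 4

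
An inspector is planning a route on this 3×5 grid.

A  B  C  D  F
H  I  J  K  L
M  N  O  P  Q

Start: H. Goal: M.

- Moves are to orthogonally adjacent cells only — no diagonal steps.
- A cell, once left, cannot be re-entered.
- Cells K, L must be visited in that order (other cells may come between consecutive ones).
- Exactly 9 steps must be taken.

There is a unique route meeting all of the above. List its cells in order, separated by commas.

H, I, J, K, L, Q, P, O, N, M

The waypoints must appear in the order K, L, with no cell reused.
Route from H: 4× right (reaching L), down to Q, 4× left (reaching M) — 9 moves in all.
Check: order respected (K at step 3, L at step 4); 9 moves as required.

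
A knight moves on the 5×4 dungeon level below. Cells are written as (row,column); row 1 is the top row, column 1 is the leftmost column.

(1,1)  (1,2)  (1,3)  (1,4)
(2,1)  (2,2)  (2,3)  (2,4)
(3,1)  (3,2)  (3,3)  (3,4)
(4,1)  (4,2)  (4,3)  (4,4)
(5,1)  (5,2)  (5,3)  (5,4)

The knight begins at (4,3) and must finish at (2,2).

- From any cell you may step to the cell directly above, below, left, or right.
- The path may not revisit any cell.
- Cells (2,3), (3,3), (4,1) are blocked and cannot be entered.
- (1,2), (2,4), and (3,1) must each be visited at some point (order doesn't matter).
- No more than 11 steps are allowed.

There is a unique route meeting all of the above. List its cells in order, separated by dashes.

Any route must reach (1,2), (2,4), and (3,1) and still end at (2,2) within 11 moves, so the order of the required stops is forced.
Route from (4,3): right to (4,4), 3× up (reaching (1,4)), 3× left (reaching (1,1)), 2× down (reaching (3,1)), right to (3,2), up to (2,2) — 11 moves in all.
Check: all required cells visited; 11 ≤ 11 moves.

(4,3) - (4,4) - (3,4) - (2,4) - (1,4) - (1,3) - (1,2) - (1,1) - (2,1) - (3,1) - (3,2) - (2,2)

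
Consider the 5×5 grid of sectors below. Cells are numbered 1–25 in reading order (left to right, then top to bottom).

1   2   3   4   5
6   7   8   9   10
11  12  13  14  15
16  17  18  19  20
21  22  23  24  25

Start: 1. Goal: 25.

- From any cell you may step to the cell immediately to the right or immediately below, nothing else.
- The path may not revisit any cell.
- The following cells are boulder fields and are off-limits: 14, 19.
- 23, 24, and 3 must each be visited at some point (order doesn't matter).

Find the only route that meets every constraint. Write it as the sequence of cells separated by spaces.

1 2 3 8 13 18 23 24 25

Moves only go right or down, so the column and row indices never decrease.
Route from 1: right 2 to 3, down 4 to 23, right 2 to 25 — 8 moves in all.
Check: all required cells visited.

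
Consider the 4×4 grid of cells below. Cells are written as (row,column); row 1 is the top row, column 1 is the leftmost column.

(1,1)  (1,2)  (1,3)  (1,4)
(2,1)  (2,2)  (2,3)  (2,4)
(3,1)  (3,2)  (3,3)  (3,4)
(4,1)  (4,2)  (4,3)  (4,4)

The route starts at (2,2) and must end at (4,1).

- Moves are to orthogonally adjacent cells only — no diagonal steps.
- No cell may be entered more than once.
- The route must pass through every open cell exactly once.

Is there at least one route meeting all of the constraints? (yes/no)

yes

One route that works: (2,2) → (1,2) → (1,1) → (2,1) → (3,1) → (3,2) → (3,3) → (2,3) → (1,3) → (1,4) → (2,4) → (3,4) → (4,4) → (4,3) → (4,2) → (4,1).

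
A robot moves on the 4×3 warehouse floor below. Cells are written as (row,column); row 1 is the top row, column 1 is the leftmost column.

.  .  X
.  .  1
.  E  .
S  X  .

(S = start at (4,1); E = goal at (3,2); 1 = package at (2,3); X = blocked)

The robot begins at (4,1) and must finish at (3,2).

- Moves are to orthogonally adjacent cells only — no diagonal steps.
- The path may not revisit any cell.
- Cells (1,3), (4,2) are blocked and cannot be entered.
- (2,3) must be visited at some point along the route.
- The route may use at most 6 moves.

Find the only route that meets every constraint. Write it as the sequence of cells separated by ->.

The 6-move cap with required stops at (2,3) leaves no slack for detours.
Route from (4,1): 2× up (reaching (2,1)), 2× right (reaching (2,3)), down to (3,3), left to (3,2) — 6 moves in all.
Check: all required cells visited; 6 ≤ 6 moves.

(4,1) -> (3,1) -> (2,1) -> (2,2) -> (2,3) -> (3,3) -> (3,2)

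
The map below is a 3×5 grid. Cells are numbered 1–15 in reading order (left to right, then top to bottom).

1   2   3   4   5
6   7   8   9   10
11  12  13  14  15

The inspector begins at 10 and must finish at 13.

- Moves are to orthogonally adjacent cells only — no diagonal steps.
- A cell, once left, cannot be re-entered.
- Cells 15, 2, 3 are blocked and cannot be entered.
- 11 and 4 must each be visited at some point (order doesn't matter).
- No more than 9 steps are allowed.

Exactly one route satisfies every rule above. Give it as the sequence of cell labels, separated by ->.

The 9-move cap with required stops at 11, 4 leaves no slack for detours.
Route from 10: up to 5, left to 4, down to 9, 3× left (reaching 6), down to 11, 2× right (reaching 13) — 9 moves in all.
Check: all required cells visited; 9 ≤ 9 moves.

10 -> 5 -> 4 -> 9 -> 8 -> 7 -> 6 -> 11 -> 12 -> 13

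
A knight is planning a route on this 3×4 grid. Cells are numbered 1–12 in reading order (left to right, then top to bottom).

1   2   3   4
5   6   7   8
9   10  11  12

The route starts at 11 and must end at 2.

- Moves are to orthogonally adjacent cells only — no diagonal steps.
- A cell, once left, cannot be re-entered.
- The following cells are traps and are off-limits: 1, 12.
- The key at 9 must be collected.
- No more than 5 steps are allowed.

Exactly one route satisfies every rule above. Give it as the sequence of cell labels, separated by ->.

11 -> 10 -> 9 -> 5 -> 6 -> 2

Any route must reach 9 and still end at 2 within 5 moves, so the order of the required stops is forced.
Route from 11: 2× left (reaching 9), up to 5, right to 6, up to 2 — 5 moves in all.
Check: all required cells visited; 5 ≤ 5 moves.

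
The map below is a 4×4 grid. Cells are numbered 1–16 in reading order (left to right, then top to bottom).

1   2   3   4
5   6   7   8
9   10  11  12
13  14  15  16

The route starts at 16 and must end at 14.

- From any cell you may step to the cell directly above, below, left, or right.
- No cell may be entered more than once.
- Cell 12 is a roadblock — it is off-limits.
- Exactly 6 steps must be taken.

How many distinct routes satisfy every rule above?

2

Need simple routes of exactly 6 moves from 16 to 14 (Manhattan distance 2, so 2 moves are spent on a detour and 2 undoing it).
Enumerating: 16 15 11 7 6 10 14 | 16 15 11 10 9 13 14.
That gives 2 routes.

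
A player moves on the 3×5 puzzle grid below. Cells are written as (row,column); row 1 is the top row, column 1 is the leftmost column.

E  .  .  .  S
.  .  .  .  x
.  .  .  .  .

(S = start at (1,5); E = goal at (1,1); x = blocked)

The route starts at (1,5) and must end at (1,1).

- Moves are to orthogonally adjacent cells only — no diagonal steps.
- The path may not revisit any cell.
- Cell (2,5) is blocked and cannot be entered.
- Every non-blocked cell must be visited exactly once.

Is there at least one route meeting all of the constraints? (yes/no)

Cell (3,5) has only one open neighbour but is neither the start nor the goal, so a Hamiltonian route would have to both enter and leave it through the same neighbour — impossible without revisiting.

no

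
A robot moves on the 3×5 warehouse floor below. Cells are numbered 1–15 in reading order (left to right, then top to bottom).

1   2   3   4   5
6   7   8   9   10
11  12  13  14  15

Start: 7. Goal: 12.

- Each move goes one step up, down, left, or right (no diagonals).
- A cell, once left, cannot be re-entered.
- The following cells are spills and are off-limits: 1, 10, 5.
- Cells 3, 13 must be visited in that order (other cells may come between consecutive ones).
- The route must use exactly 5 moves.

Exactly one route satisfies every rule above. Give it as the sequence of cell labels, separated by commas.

The waypoints must appear in the order 3, 13, with no cell reused.
Route from 7: up 1 to 2, right 1 to 3, down 2 to 13, left 1 to 12 — 5 moves in all.
Check: order respected (3 at step 2, 13 at step 4); 5 moves as required.

7, 2, 3, 8, 13, 12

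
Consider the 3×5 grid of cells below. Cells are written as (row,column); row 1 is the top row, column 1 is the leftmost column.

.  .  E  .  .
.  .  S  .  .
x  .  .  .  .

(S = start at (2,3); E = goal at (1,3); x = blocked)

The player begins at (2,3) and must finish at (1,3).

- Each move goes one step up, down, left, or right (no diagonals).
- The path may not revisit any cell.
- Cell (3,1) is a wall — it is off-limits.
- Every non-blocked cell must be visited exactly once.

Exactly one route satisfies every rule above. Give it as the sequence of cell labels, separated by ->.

Need to visit all 14 open cells exactly once, starting at (2,3) and ending at (1,3).
Cell (2,1) has only two open neighbours ((1,1) and (2,2)), so the path must pass straight through it: one of those is the cell it's entered from and the other is where it exits.
Route from (2,3): right to (2,4), up to (1,4), right to (1,5), 2× down (reaching (3,5)), 3× left (reaching (3,2)), up to (2,2), left to (2,1), up to (1,1), 2× right (reaching (1,3)) — 13 moves in all.
Check: all 14 open cells covered.

(2,3) -> (2,4) -> (1,4) -> (1,5) -> (2,5) -> (3,5) -> (3,4) -> (3,3) -> (3,2) -> (2,2) -> (2,1) -> (1,1) -> (1,2) -> (1,3)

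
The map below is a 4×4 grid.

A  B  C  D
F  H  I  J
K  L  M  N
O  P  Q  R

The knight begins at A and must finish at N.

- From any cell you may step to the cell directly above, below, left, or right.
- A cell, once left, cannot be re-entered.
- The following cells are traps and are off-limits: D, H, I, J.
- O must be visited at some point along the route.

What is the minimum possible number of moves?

7

Any route passes through O somewhere between A and N. Summing Manhattan distances along the two legs (A → O → N) gives a lower bound of 3 + 4 = 7 moves.
A route of 7 moves achieves this: A → F → K → O → P → L → M → N.
Since 7 matches the lower bound, it is optimal.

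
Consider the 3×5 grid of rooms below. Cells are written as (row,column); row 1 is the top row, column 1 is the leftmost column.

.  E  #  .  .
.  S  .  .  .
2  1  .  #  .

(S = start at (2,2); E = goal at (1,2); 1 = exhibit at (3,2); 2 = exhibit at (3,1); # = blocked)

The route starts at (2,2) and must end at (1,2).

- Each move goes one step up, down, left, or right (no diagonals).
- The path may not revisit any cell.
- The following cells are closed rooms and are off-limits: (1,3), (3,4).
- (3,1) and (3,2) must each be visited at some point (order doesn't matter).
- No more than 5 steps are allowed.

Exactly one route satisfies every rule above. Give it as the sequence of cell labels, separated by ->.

(2,2) -> (3,2) -> (3,1) -> (2,1) -> (1,1) -> (1,2)

The budget equals the shortest possible length, so every move has to be on a shortest route through the required cells.
Route from (2,2): down to (3,2), left to (3,1), 2× up (reaching (1,1)), right to (1,2) — 5 moves in all.
Check: all required cells visited; 5 ≤ 5 moves.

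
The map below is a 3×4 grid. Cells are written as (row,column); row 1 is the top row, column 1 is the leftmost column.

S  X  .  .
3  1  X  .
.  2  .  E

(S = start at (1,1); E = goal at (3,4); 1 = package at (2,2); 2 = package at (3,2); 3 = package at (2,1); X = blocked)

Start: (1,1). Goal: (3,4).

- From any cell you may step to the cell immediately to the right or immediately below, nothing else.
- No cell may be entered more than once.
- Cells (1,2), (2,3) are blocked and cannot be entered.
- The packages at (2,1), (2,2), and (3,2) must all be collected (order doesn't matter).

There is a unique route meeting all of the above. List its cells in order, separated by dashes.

Moves only go right or down, so the column and row indices never decrease.
Route from (1,1): down 1 to (2,1), right 1 to (2,2), down 1 to (3,2), right 2 to (3,4) — 5 moves in all.
Check: all required cells visited.

(1,1) - (2,1) - (2,2) - (3,2) - (3,3) - (3,4)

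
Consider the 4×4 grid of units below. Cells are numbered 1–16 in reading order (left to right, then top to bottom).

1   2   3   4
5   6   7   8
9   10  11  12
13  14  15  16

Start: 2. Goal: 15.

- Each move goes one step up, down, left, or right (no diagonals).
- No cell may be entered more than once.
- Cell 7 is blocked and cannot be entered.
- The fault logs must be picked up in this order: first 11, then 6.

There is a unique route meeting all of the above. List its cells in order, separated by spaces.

2 3 4 8 12 11 10 6 5 9 13 14 15

The waypoints must appear in the order 11, 6, with no cell reused.
Route from 2: right 2 to 4, down 2 to 12, left 2 to 10, up 1 to 6, left 1 to 5, down 2 to 13, right 2 to 15 — 12 moves in all.
Check: order respected (11 at step 5, 6 at step 7).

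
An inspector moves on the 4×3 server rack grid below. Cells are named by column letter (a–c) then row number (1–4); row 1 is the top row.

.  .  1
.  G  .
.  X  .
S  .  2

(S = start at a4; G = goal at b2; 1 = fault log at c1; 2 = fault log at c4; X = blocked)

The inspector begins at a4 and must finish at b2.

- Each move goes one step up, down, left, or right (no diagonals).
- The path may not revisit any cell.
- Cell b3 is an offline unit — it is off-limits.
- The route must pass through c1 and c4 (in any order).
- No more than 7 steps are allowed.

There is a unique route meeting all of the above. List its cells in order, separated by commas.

a4, b4, c4, c3, c2, c1, b1, b2

Any route must reach c1 and c4 and still end at b2 within 7 moves, so the order of the required stops is forced.
Route from a4: right 2 to c4, up 3 to c1, left 1 to b1, down 1 to b2 — 7 moves in all.
Check: all required cells visited; 7 ≤ 7 moves.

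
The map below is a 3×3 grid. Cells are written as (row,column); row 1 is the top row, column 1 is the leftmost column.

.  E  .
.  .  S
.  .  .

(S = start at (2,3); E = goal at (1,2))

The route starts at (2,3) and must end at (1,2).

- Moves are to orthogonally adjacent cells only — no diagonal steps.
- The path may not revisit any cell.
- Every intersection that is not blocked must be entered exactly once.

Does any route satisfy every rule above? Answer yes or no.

Colour the cells like a checkerboard: each orthogonal step flips colour, so a Hamiltonian route alternates colours. Here there are 5 cells of one colour and 4 of the other, with start on the same colour as the goal — the counts and endpoints can't be arranged into an alternating sequence of length 9, so no Hamiltonian route exists.

no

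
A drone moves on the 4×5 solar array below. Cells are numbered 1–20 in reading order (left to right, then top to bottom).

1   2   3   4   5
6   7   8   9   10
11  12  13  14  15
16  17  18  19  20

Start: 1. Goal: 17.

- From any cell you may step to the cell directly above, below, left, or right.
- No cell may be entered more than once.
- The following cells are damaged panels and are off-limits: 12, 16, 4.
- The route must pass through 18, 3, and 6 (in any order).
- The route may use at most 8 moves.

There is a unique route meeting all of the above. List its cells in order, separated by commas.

Any route must reach 18, 3, and 6 and still end at 17 within 8 moves, so the order of the required stops is forced.
Route from 1: down to 6, right to 7, up to 2, right to 3, 3× down (reaching 18), left to 17 — 8 moves in all.
Check: all required cells visited; 8 ≤ 8 moves.

1, 6, 7, 2, 3, 8, 13, 18, 17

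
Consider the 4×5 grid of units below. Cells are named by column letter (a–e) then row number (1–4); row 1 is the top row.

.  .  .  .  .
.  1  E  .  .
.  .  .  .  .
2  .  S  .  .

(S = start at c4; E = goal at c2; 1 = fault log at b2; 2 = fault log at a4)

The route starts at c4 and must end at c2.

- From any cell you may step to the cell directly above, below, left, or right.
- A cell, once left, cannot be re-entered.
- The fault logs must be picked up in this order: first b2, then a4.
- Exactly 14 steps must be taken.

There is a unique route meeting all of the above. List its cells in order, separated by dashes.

The waypoints must appear in the order b2, a4, with no cell reused.
Route from c4: right to d4, 3× up (reaching d1), 2× left (reaching b1), down to b2, left to a2, 2× down (reaching a4), right to b4, up to b3, right to c3, up to c2 — 14 moves in all.
Check: order respected (1 at step 7, 2 at step 10); 14 moves as required.

c4 - d4 - d3 - d2 - d1 - c1 - b1 - b2 - a2 - a3 - a4 - b4 - b3 - c3 - c2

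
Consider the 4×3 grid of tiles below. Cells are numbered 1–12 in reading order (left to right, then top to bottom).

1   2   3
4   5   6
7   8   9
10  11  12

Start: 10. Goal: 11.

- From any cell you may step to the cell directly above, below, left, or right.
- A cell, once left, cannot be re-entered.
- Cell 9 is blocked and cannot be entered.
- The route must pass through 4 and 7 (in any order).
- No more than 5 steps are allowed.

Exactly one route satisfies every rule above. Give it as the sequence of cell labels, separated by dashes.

10 - 7 - 4 - 5 - 8 - 11

The budget equals the shortest possible length, so every move has to be on a shortest route through the required cells.
Route from 10: up 2 to 4, right 1 to 5, down 2 to 11 — 5 moves in all.
Check: all required cells visited; 5 ≤ 5 moves.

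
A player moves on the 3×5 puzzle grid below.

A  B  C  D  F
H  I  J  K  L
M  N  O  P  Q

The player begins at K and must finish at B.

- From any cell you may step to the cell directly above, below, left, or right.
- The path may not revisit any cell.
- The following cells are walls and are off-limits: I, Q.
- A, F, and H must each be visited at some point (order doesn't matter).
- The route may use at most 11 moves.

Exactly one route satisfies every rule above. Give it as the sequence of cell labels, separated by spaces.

Any route must reach A, F, and H and still end at B within 11 moves, so the order of the required stops is forced.
Route from K: right 1 to L, up 1 to F, left 2 to C, down 2 to O, left 2 to M, up 2 to A, right 1 to B — 11 moves in all.
Check: all required cells visited; 11 ≤ 11 moves.

K L F D C J O N M H A B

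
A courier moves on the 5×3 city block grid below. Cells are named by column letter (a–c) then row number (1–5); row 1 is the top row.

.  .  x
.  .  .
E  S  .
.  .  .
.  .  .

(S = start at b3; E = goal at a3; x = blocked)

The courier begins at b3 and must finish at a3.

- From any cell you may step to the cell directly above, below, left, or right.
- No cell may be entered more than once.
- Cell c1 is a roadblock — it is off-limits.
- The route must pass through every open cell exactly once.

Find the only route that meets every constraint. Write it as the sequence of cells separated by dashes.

Need to visit all 14 open cells exactly once, starting at b3 and ending at a3.
Route from b3: down to b4, left to a4, down to a5, 2× right (reaching c5), 3× up (reaching c2), left to b2, up to b1, left to a1, 2× down (reaching a3) — 13 moves in all.
Check: all 14 open cells covered.

b3 - b4 - a4 - a5 - b5 - c5 - c4 - c3 - c2 - b2 - b1 - a1 - a2 - a3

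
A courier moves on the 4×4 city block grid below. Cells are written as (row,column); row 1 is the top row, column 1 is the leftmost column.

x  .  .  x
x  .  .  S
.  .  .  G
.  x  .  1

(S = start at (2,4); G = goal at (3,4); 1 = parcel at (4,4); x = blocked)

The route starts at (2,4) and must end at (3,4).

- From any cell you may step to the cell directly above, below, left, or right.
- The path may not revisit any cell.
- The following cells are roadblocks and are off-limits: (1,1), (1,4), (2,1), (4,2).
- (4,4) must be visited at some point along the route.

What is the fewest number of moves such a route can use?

Any route passes through (4,4) somewhere between (2,4) and (3,4). Summing Manhattan distances along the two legs ((2,4) → (4,4) → (3,4)) gives a lower bound of 2 + 1 = 3 moves.
The shortest route satisfying every rule uses 5 moves: (2,4) → (2,3) → (3,3) → (4,3) → (4,4) → (3,4).
The bound of 3 isn't tight here; checking systematically, no route of length 3 through 4 satisfies every constraint, so 5 is the minimum.

5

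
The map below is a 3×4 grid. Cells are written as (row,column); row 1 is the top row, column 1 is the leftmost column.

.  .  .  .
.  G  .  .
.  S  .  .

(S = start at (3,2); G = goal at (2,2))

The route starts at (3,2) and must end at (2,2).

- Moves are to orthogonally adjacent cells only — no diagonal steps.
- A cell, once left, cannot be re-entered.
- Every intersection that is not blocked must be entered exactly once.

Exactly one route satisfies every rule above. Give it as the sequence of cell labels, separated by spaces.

(3,2) (3,1) (2,1) (1,1) (1,2) (1,3) (1,4) (2,4) (3,4) (3,3) (2,3) (2,2)

Need to visit all 12 open cells exactly once, starting at (3,2) and ending at (2,2).
Cell (1,1) has only two open neighbours ((2,1) and (1,2)), so the path must pass straight through it: one of those is the cell it's entered from and the other is where it exits.
Route from (3,2): left to (3,1), 2× up (reaching (1,1)), 3× right (reaching (1,4)), 2× down (reaching (3,4)), left to (3,3), up to (2,3), left to (2,2) — 11 moves in all.
Check: all 12 open cells covered.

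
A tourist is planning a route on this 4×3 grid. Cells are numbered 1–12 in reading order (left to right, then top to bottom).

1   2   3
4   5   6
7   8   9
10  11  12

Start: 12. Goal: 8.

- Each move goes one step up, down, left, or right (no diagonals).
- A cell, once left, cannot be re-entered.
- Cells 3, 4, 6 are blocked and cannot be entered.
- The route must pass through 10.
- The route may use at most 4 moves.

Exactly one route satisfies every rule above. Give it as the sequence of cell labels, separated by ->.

12 -> 11 -> 10 -> 7 -> 8

Any route must reach 10 and still end at 8 within 4 moves, so the order of the required stops is forced.
Route from 12: left 2 to 10, up 1 to 7, right 1 to 8 — 4 moves in all.
Check: all required cells visited; 4 ≤ 4 moves.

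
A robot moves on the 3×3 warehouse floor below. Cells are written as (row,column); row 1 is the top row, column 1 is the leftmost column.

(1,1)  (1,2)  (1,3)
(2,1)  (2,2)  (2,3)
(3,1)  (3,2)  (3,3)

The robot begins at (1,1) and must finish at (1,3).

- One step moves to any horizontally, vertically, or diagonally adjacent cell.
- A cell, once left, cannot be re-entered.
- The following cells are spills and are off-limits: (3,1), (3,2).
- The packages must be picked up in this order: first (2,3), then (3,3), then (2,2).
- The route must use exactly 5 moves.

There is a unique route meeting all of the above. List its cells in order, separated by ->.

The waypoints must appear in the order (2,3), (3,3), (2,2), with no cell reused.
Route from (1,1): right 1 to (1,2), down-right 1 to (2,3), down 1 to (3,3), up-left 1 to (2,2), up-right 1 to (1,3) — 5 moves in all.
Check: order respected ((2,3) at step 2, (3,3) at step 3, (2,2) at step 4); 5 moves as required.

(1,1) -> (1,2) -> (2,3) -> (3,3) -> (2,2) -> (1,3)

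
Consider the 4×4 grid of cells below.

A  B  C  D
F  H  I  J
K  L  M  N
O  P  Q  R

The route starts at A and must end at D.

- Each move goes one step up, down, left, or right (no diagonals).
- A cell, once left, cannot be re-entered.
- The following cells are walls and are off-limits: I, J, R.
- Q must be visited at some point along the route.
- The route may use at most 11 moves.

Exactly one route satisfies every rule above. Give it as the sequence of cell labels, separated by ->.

The budget equals the shortest possible length, so every move has to be on a shortest route through the required cells.
Route from A: 3× down (reaching O), 2× right (reaching Q), up to M, left to L, 2× up (reaching B), 2× right (reaching D) — 11 moves in all.
Check: all required cells visited; 11 ≤ 11 moves.

A -> F -> K -> O -> P -> Q -> M -> L -> H -> B -> C -> D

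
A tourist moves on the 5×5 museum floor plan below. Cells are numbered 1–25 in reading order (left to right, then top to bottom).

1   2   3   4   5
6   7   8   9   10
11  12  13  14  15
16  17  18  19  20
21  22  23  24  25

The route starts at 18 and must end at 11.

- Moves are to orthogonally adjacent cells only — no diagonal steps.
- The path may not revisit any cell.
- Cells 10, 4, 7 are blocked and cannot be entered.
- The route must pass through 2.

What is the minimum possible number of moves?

7

Any route passes through 2 somewhere between 18 and 11. Summing Manhattan distances along the two legs (18 → 2 → 11) gives a lower bound of 4 + 3 = 7 moves.
A route of 7 moves achieves this: 18 → 13 → 8 → 3 → 2 → 1 → 6 → 11.
Since 7 matches the lower bound, it is optimal.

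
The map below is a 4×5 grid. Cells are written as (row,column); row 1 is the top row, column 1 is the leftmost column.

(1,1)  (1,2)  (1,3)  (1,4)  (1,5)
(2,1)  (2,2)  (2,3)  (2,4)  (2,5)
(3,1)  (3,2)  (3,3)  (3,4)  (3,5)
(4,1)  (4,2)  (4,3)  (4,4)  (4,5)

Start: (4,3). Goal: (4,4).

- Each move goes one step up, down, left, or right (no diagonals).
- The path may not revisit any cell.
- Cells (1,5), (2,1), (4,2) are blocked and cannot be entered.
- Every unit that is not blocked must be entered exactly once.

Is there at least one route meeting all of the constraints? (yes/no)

Cell (1,1) has only one open neighbour but is neither the start nor the goal, so a Hamiltonian route would have to both enter and leave it through the same neighbour — impossible without revisiting.

no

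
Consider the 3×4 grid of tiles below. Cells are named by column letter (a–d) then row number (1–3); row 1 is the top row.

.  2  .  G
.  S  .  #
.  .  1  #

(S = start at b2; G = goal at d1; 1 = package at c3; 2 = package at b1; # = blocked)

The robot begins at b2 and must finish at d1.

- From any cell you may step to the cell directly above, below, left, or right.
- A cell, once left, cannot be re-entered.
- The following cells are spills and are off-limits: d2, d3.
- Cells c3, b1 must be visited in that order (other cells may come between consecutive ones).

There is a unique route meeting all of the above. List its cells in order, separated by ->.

b2 -> c2 -> c3 -> b3 -> a3 -> a2 -> a1 -> b1 -> c1 -> d1

The waypoints must appear in the order c3, b1, with no cell reused.
Route from b2: right 1 to c2, down 1 to c3, left 2 to a3, up 2 to a1, right 3 to d1 — 9 moves in all.
Check: order respected (1 at step 2, 2 at step 7).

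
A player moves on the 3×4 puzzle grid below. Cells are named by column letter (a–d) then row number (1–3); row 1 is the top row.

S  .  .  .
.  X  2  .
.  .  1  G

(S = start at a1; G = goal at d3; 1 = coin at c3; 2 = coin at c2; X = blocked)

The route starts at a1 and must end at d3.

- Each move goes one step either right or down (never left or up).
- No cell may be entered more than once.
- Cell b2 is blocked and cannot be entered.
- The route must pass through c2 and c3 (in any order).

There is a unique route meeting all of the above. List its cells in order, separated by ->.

Moves only go right or down, so the column and row indices never decrease.
Route from a1: right 2 to c1, down 2 to c3, right 1 to d3 — 5 moves in all.
Check: all required cells visited.

a1 -> b1 -> c1 -> c2 -> c3 -> d3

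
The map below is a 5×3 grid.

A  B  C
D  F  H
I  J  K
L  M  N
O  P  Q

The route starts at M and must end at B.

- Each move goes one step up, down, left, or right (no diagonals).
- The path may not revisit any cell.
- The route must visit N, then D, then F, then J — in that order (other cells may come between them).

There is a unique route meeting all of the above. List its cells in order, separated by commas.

The waypoints must appear in the order N, D, F, J, with no cell reused.
Route from M: right to N, down to Q, 2× left (reaching O), 3× up (reaching D), right to F, down to J, right to K, 2× up (reaching C), left to B — 13 moves in all.
Check: order respected (N at step 1, D at step 7, F at step 8, J at step 9).

M, N, Q, P, O, L, I, D, F, J, K, H, C, B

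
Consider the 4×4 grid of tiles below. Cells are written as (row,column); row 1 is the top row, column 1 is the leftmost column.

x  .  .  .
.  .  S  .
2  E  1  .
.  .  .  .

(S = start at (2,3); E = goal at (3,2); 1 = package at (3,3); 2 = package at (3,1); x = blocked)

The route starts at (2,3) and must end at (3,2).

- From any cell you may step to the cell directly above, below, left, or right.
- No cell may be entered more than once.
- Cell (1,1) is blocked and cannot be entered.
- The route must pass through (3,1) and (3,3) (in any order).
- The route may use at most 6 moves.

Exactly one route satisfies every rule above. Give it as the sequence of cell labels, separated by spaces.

(2,3) (3,3) (4,3) (4,2) (4,1) (3,1) (3,2)

Any route must reach (3,1) and (3,3) and still end at (3,2) within 6 moves, so the order of the required stops is forced.
Route from (2,3): 2× down (reaching (4,3)), 2× left (reaching (4,1)), up to (3,1), right to (3,2) — 6 moves in all.
Check: all required cells visited; 6 ≤ 6 moves.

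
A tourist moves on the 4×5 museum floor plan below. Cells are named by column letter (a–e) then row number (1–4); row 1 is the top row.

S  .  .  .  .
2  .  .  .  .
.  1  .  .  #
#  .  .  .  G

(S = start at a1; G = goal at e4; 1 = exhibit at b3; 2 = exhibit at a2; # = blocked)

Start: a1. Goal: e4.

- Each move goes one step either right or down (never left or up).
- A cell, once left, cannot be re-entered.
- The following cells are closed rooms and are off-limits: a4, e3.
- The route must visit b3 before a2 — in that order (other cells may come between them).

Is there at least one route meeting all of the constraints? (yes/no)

no

a2 lies above b3, so going from b3 to a2 would need an upward move — but moves only go right/down, so b3 cannot be visited before a2.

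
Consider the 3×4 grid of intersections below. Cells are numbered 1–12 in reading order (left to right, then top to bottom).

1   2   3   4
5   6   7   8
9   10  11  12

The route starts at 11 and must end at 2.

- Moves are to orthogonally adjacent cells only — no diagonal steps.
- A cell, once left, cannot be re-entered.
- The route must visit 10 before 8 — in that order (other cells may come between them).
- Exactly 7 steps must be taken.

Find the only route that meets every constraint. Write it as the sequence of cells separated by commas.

The waypoints must appear in the order 10, 8, with no cell reused.
Route from 11: left 1 to 10, up 1 to 6, right 2 to 8, up 1 to 4, left 2 to 2 — 7 moves in all.
Check: order respected (10 at step 1, 8 at step 4); 7 moves as required.

11, 10, 6, 7, 8, 4, 3, 2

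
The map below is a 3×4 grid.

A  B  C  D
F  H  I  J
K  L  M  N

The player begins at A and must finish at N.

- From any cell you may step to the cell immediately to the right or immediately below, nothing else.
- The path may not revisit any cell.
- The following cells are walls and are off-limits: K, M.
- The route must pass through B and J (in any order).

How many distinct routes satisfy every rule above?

3

A right/down-only route from A to N makes exactly 2 down-moves and 3 right-moves in some order.
With no other constraints that would be C(5,2) = 10 routes.
A monotone route can only reach the required cells in the order B, J, so split there and multiply the segment counts (each segment already excludes blocked cells): A→B: 1; B→J: 3; J→N: 1; product = 3.
That gives 3 routes.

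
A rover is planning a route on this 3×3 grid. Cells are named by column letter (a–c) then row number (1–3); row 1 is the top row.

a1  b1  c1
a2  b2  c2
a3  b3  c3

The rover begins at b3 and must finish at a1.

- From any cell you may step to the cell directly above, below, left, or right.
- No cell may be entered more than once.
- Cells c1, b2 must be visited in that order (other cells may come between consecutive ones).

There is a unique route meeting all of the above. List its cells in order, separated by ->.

The waypoints must appear in the order c1, b2, with no cell reused.
Route from b3: right 1 to c3, up 2 to c1, left 1 to b1, down 1 to b2, left 1 to a2, up 1 to a1 — 7 moves in all.
Check: order respected (c1 at step 3, b2 at step 5).

b3 -> c3 -> c2 -> c1 -> b1 -> b2 -> a2 -> a1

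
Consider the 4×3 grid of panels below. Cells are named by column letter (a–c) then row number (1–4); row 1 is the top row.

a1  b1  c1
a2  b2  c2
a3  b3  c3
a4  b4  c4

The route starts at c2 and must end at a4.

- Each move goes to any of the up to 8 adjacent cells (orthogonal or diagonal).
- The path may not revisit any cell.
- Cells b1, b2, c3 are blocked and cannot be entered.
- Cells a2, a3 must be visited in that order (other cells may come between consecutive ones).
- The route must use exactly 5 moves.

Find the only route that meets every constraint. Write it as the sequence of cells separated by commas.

c2, b3, a2, a3, b4, a4

The waypoints must appear in the order a2, a3, with no cell reused.
Route from c2: down-left 1 to b3, up-left 1 to a2, down 1 to a3, down-right 1 to b4, left 1 to a4 — 5 moves in all.
Check: order respected (a2 at step 2, a3 at step 3); 5 moves as required.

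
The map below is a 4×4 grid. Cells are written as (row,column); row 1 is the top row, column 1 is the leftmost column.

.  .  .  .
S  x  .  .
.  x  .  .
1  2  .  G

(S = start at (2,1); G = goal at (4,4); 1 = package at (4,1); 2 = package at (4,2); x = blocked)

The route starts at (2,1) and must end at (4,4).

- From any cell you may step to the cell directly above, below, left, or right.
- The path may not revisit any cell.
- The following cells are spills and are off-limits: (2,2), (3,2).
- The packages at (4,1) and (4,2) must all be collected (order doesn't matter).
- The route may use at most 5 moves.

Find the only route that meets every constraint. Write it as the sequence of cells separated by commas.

(2,1), (3,1), (4,1), (4,2), (4,3), (4,4)

The 5-move cap with required stops at (4,1), (4,2) leaves no slack for detours.
Route from (2,1): down 2 to (4,1), right 3 to (4,4) — 5 moves in all.
Check: all required cells visited; 5 ≤ 5 moves.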